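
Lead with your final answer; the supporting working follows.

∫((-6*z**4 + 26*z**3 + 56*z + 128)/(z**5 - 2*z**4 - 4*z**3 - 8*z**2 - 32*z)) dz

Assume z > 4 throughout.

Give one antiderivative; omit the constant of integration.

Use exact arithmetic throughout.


The answer is -4*log(z) + log(z - 4) - 3*log(z + 2) + 2*atan(z/2).
Step 1. Decompose ∫((-6*z**4 + 26*z**3 + 56*z + 128)/(z**5 - 2*z**4 - 4*z**3 - 8*z**2 - 32*z)) dz by partial fractions, (-6*z**4 + 26*z**3 + 56*z + 128)/(z**5 - 2*z**4 - 4*z**3 - 8*z**2 - 32*z) = 4/(z**2 + 4) - 3/(z + 2) + 1/(z - 4) - 4/z: now ∫(-4/z) dz + ∫(1/(z - 4)) dz + ∫(-3/(z + 2)) dz + ∫(4/(z**2 + 4)) dz.
Step 2. Evaluate the standard form [assuming z > 4]: now log(z - 4) + ∫(-4/z) dz + ∫(-3/(z + 2)) dz + ∫(4/(z**2 + 4)) dz.
Step 3. Evaluate the standard form [assuming z > 0]: now -4*log(z) + log(z - 4) + ∫(-3/(z + 2)) dz + ∫(4/(z**2 + 4)) dz.
Step 4. Evaluate the standard form [assuming z > -2]: now -4*log(z) + log(z - 4) - 3*log(z + 2) + ∫(4/(z**2 + 4)) dz.
Step 5. Evaluate the standard form: now -4*log(z) + log(z - 4) - 3*log(z + 2) + 2*atan(z/2).
Answer: -4*log(z) + log(z - 4) - 3*log(z + 2) + 2*atan(z/2).


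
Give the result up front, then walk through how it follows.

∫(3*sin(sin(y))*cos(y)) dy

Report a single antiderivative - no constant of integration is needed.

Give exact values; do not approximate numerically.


The answer is -3*cos(sin(y)).
Step 1. Substitute u = sin(y), turning ∫(3*sin(sin(y))*cos(y)) dy into ∫(3*sin(u)) du: now ∫(3*sin(u)) du.
Step 2. Evaluate the standard form: now -3*cos(u).
Step 3. Substitute back u = sin(y): now -3*cos(sin(y)).
Answer: -3*cos(sin(y)).


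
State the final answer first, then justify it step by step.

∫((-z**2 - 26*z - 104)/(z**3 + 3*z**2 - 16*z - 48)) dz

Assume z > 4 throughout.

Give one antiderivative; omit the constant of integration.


The answer is -4*log(z - 4) + 5*log(z + 3) - 2*log(z + 4).
Step 1. Decompose ∫((-z**2 - 26*z - 104)/(z**3 + 3*z**2 - 16*z - 48)) dz by partial fractions, (-z**2 - 26*z - 104)/(z**3 + 3*z**2 - 16*z - 48) = -2/(z + 4) + 5/(z + 3) - 4/(z - 4): now ∫(-4/(z - 4)) dz + ∫(5/(z + 3)) dz + ∫(-2/(z + 4)) dz.
Step 2. Evaluate the standard form [assuming z > -4]: now -2*log(z + 4) + ∫(-4/(z - 4)) dz + ∫(5/(z + 3)) dz.
Step 3. Evaluate the standard form [assuming z > 4]: now -4*log(z - 4) - 2*log(z + 4) + ∫(5/(z + 3)) dz.
Step 4. Evaluate the standard form [assuming z > -3]: now -4*log(z - 4) + 5*log(z + 3) - 2*log(z + 4).
Answer: -4*log(z - 4) + 5*log(z + 3) - 2*log(z + 4).


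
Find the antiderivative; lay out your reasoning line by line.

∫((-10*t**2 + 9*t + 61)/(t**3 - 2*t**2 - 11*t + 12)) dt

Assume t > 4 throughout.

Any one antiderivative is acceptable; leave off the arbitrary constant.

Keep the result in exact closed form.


Step 1. Decompose ∫((-10*t**2 + 9*t + 61)/(t**3 - 2*t**2 - 11*t + 12)) dt by partial fractions, (-10*t**2 + 9*t + 61)/(t**3 - 2*t**2 - 11*t + 12) = -2/(t + 3) - 5/(t - 1) - 3/(t - 4): now ∫(-3/(t - 4)) dt + ∫(-5/(t - 1)) dt + ∫(-2/(t + 3)) dt.
Step 2. Evaluate the standard form [assuming t > 1]: now -5*log(t - 1) + ∫(-3/(t - 4)) dt + ∫(-2/(t + 3)) dt.
Step 3. Evaluate the standard form [assuming t > -3]: now -5*log(t - 1) - 2*log(t + 3) + ∫(-3/(t - 4)) dt.
Step 4. Evaluate the standard form [assuming t > 4]: now -3*log(t - 4) - 5*log(t - 1) - 2*log(t + 3).
Answer: -3*log(t - 4) - 5*log(t - 1) - 2*log(t + 3).


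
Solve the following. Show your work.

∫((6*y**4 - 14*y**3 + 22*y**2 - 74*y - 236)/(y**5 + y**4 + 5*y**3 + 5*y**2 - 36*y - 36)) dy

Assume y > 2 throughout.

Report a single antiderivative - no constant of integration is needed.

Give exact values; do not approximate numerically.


Step 1. Decompose ∫((6*y**4 - 14*y**3 + 22*y**2 - 74*y - 236)/(y**5 + y**4 + 5*y**3 + 5*y**2 - 36*y - 36)) dy by partial fractions, (6*y**4 - 14*y**3 + 22*y**2 - 74*y - 236)/(y**5 + y**4 + 5*y**3 + 5*y**2 - 36*y - 36) = -4/(y**2 + 9) + 4/(y + 2) + 4/(y + 1) - 2/(y - 2): now ∫(-2/(y - 2)) dy + ∫(4/(y + 1)) dy + ∫(4/(y + 2)) dy + ∫(-4/(y**2 + 9)) dy.
Step 2. Evaluate the standard form [assuming y > -1]: now 4*log(y + 1) + ∫(-2/(y - 2)) dy + ∫(4/(y + 2)) dy + ∫(-4/(y**2 + 9)) dy.
Step 3. Evaluate the standard form [assuming y > 2]: now -2*log(y - 2) + 4*log(y + 1) + ∫(4/(y + 2)) dy + ∫(-4/(y**2 + 9)) dy.
Step 4. Evaluate the standard form [assuming y > -2]: now -2*log(y - 2) + 4*log(y + 1) + 4*log(y + 2) + ∫(-4/(y**2 + 9)) dy.
Step 5. Evaluate the standard form: now -2*log(y - 2) + 4*log(y + 1) + 4*log(y + 2) - 4*atan(y/3)/3.
Answer: -2*log(y - 2) + 4*log(y + 1) + 4*log(y + 2) - 4*atan(y/3)/3.


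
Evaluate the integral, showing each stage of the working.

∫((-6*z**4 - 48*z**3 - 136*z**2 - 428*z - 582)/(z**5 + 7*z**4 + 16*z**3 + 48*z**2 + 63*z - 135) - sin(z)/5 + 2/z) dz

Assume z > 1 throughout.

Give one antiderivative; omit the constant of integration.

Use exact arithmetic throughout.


Step 1. Rewrite: now ∫(2/z) dz + ∫((-6*z**4 - 48*z**3 - 136*z**2 - 428*z - 582)/(z**5 + 7*z**4 + 16*z**3 + 48*z**2 + 63*z - 135)) dz + ∫(-sin(z)/5) dz.
Step 2. Decompose ∫((-6*z**4 - 48*z**3 - 136*z**2 - 428*z - 582)/(z**5 + 7*z**4 + 16*z**3 + 48*z**2 + 63*z - 135)) dz by partial fractions, (-6*z**4 - 48*z**3 - 136*z**2 - 428*z - 582)/(z**5 + 7*z**4 + 16*z**3 + 48*z**2 + 63*z - 135) = -2/(z**2 + 9) + 1/(z + 5) - 2/(z + 3) - 5/(z - 1): now ∫(2/z) dz + ∫(-5/(z - 1)) dz + ∫(-2/(z + 3)) dz + ∫(1/(z + 5)) dz + ∫(-2/(z**2 + 9)) dz + ∫(-sin(z)/5) dz.
Step 3. Evaluate the standard form [assuming z > 1]: now -5*log(z - 1) + ∫(2/z) dz + ∫(-2/(z + 3)) dz + ∫(1/(z + 5)) dz + ∫(-2/(z**2 + 9)) dz + ∫(-sin(z)/5) dz.
Step 4. Evaluate the standard form [assuming z > -5]: now -5*log(z - 1) + log(z + 5) + ∫(2/z) dz + ∫(-2/(z + 3)) dz + ∫(-2/(z**2 + 9)) dz + ∫(-sin(z)/5) dz.
Step 5. Evaluate the standard form [assuming z > -3]: now -5*log(z - 1) - 2*log(z + 3) + log(z + 5) + ∫(2/z) dz + ∫(-2/(z**2 + 9)) dz + ∫(-sin(z)/5) dz.
Step 6. Evaluate the standard form: now -5*log(z - 1) - 2*log(z + 3) + log(z + 5) - 2*atan(z/3)/3 + ∫(2/z) dz + ∫(-sin(z)/5) dz.
Step 7. Evaluate the standard form: now -5*log(z - 1) - 2*log(z + 3) + log(z + 5) + cos(z)/5 - 2*atan(z/3)/3 + ∫(2/z) dz.
Step 8. Evaluate the standard form [assuming z > 0]: now 2*log(z) - 5*log(z - 1) - 2*log(z + 3) + log(z + 5) + cos(z)/5 - 2*atan(z/3)/3.
Answer: 2*log(z) - 5*log(z - 1) - 2*log(z + 3) + log(z + 5) + cos(z)/5 - 2*atan(z/3)/3.


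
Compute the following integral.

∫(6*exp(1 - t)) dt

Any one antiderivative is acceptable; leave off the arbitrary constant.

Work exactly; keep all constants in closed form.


Answer: -6*exp(1 - t).


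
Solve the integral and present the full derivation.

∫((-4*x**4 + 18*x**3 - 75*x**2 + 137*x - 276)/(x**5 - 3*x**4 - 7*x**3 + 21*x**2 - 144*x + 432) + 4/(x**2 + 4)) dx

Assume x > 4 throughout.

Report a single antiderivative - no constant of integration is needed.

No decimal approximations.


Step 1. Rewrite: now ∫((-4*x**4 + 18*x**3 - 75*x**2 + 137*x - 276)/(x**5 - 3*x**4 - 7*x**3 + 21*x**2 - 144*x + 432)) dx + ∫(4/(x**2 + 4)) dx.
Step 2. Decompose ∫((-4*x**4 + 18*x**3 - 75*x**2 + 137*x - 276)/(x**5 - 3*x**4 - 7*x**3 + 21*x**2 - 144*x + 432)) dx by partial fractions, (-4*x**4 + 18*x**3 - 75*x**2 + 137*x - 276)/(x**5 - 3*x**4 - 7*x**3 + 21*x**2 - 144*x + 432) = 1/(x**2 + 9) - 3/(x + 4) + 3/(x - 3) - 4/(x - 4): now ∫(-4/(x - 4)) dx + ∫(3/(x - 3)) dx + ∫(-3/(x + 4)) dx + ∫(4/(x**2 + 4)) dx + ∫(1/(x**2 + 9)) dx.
Step 3. Evaluate the standard form [assuming x > -4]: now -3*log(x + 4) + ∫(-4/(x - 4)) dx + ∫(3/(x - 3)) dx + ∫(4/(x**2 + 4)) dx + ∫(1/(x**2 + 9)) dx.
Step 4. Evaluate the standard form [assuming x > 3]: now 3*log(x - 3) - 3*log(x + 4) + ∫(-4/(x - 4)) dx + ∫(4/(x**2 + 4)) dx + ∫(1/(x**2 + 9)) dx.
Step 5. Evaluate the standard form [assuming x > 4]: now -4*log(x - 4) + 3*log(x - 3) - 3*log(x + 4) + ∫(4/(x**2 + 4)) dx + ∫(1/(x**2 + 9)) dx.
Step 6. Evaluate the standard form: now -4*log(x - 4) + 3*log(x - 3) - 3*log(x + 4) + atan(x/3)/3 + ∫(4/(x**2 + 4)) dx.
Step 7. Evaluate the standard form: now -4*log(x - 4) + 3*log(x - 3) - 3*log(x + 4) + atan(x/3)/3 + 2*atan(x/2).
Answer: -4*log(x - 4) + 3*log(x - 3) - 3*log(x + 4) + atan(x/3)/3 + 2*atan(x/2).


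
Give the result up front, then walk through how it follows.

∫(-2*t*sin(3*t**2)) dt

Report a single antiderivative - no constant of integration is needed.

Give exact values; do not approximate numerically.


The answer is cos(3*t**2)/3.
Step 1. Substitute u = t**2, turning ∫(-2*t*sin(3*t**2)) dt into ∫(-sin(3*u)) du: now ∫(-sin(3*u)) du.
Step 2. Evaluate the standard form: now cos(3*u)/3.
Step 3. Substitute back u = t**2: now cos(3*t**2)/3.
Answer: cos(3*t**2)/3.


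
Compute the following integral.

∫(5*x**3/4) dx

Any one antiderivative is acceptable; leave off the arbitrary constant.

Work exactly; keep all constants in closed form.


Answer: 5*x**4/16.


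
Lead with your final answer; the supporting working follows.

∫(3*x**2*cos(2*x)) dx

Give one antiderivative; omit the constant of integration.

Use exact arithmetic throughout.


The answer is 3*x**2*sin(2*x)/2 + 3*x*cos(2*x)/2 - 3*sin(2*x)/4.
Step 1. Integrate ∫(3*x**2*cos(2*x)) dx by parts with u = x**2, dv = (3*cos(2*x)) dx, so v = 3*sin(2*x)/2: now 3*x**2*sin(2*x)/2 + ∫(-3*x*sin(2*x)) dx.
Step 2. Integrate ∫(-3*x*sin(2*x)) dx by parts with u = x, dv = (-3*sin(2*x)) dx, so v = 3*cos(2*x)/2: now 3*x**2*sin(2*x)/2 + 3*x*cos(2*x)/2 + ∫(-3*cos(2*x)/2) dx.
Step 3. Evaluate the standard form: now 3*x**2*sin(2*x)/2 + 3*x*cos(2*x)/2 - 3*sin(2*x)/4.
Answer: 3*x**2*sin(2*x)/2 + 3*x*cos(2*x)/2 - 3*sin(2*x)/4.


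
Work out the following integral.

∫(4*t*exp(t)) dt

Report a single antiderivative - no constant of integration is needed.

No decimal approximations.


Answer: 4*t*exp(t) - 4*exp(t).


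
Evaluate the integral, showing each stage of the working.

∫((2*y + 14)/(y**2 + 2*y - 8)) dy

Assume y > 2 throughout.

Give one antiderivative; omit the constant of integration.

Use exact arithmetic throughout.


Step 1. Decompose ∫((2*y + 14)/(y**2 + 2*y - 8)) dy by partial fractions, (2*y + 14)/(y**2 + 2*y - 8) = -1/(y + 4) + 3/(y - 2): now ∫(3/(y - 2)) dy + ∫(-1/(y + 4)) dy.
Step 2. Evaluate the standard form [assuming y > 2]: now 3*log(y - 2) + ∫(-1/(y + 4)) dy.
Step 3. Evaluate the standard form [assuming y > -4]: now 3*log(y - 2) - log(y + 4).
Answer: 3*log(y - 2) - log(y + 4).


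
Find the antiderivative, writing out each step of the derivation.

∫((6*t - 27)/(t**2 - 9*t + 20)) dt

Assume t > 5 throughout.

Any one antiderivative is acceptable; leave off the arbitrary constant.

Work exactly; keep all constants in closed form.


Step 1. Decompose ∫((6*t - 27)/(t**2 - 9*t + 20)) dt by partial fractions, (6*t - 27)/(t**2 - 9*t + 20) = 3/(t - 4) + 3/(t - 5): now ∫(3/(t - 5)) dt + ∫(3/(t - 4)) dt.
Step 2. Evaluate the standard form [assuming t > 5]: now 3*log(t - 5) + ∫(3/(t - 4)) dt.
Step 3. Evaluate the standard form [assuming t > 4]: now 3*log(t - 5) + 3*log(t - 4).
Answer: 3*log(t - 5) + 3*log(t - 4).


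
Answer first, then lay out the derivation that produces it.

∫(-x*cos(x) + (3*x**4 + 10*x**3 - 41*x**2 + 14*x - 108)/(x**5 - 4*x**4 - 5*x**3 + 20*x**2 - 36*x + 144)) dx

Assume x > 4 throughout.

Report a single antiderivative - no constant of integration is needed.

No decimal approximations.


The answer is -x*sin(x) + 5*log(x - 4) - log(x - 3) - log(x + 3) - cos(x) + atan(x/2).
Step 1. Rewrite: now ∫(-x*cos(x)) dx + ∫((3*x**4 + 10*x**3 - 41*x**2 + 14*x - 108)/(x**5 - 4*x**4 - 5*x**3 + 20*x**2 - 36*x + 144)) dx.
Step 2. Integrate ∫(-x*cos(x)) dx by parts with u = x, dv = (-cos(x)) dx, so v = -sin(x): now -x*sin(x) + ∫((3*x**4 + 10*x**3 - 41*x**2 + 14*x - 108)/(x**5 - 4*x**4 - 5*x**3 + 20*x**2 - 36*x + 144)) dx + ∫(sin(x)) dx.
Step 3. Evaluate the standard form: now -x*sin(x) - cos(x) + ∫((3*x**4 + 10*x**3 - 41*x**2 + 14*x - 108)/(x**5 - 4*x**4 - 5*x**3 + 20*x**2 - 36*x + 144)) dx.
Step 4. Decompose ∫((3*x**4 + 10*x**3 - 41*x**2 + 14*x - 108)/(x**5 - 4*x**4 - 5*x**3 + 20*x**2 - 36*x + 144)) dx by partial fractions, (3*x**4 + 10*x**3 - 41*x**2 + 14*x - 108)/(x**5 - 4*x**4 - 5*x**3 + 20*x**2 - 36*x + 144) = 2/(x**2 + 4) - 1/(x + 3) - 1/(x - 3) + 5/(x - 4): now -x*sin(x) - cos(x) + ∫(5/(x - 4)) dx + ∫(-1/(x - 3)) dx + ∫(-1/(x + 3)) dx + ∫(2/(x**2 + 4)) dx.
Step 5. Evaluate the standard form [assuming x > 4]: now -x*sin(x) + 5*log(x - 4) - cos(x) + ∫(-1/(x - 3)) dx + ∫(-1/(x + 3)) dx + ∫(2/(x**2 + 4)) dx.
Step 6. Evaluate the standard form [assuming x > -3]: now -x*sin(x) + 5*log(x - 4) - log(x + 3) - cos(x) + ∫(-1/(x - 3)) dx + ∫(2/(x**2 + 4)) dx.
Step 7. Evaluate the standard form [assuming x > 3]: now -x*sin(x) + 5*log(x - 4) - log(x - 3) - log(x + 3) - cos(x) + ∫(2/(x**2 + 4)) dx.
Step 8. Evaluate the standard form: now -x*sin(x) + 5*log(x - 4) - log(x - 3) - log(x + 3) - cos(x) + atan(x/2).
Answer: -x*sin(x) + 5*log(x - 4) - log(x - 3) - log(x + 3) - cos(x) + atan(x/2).


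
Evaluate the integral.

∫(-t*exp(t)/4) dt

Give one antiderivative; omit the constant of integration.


Answer: -t*exp(t)/4 + exp(t)/4.


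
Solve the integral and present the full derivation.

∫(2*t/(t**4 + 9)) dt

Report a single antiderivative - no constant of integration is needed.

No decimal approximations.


Step 1. Substitute u = t**2, turning ∫(2*t/(t**4 + 9)) dt into ∫(1/(u**2 + 9)) du: now ∫(1/(u**2 + 9)) du.
Step 2. Evaluate the standard form: now atan(u/3)/3.
Step 3. Substitute back u = t**2: now atan(t**2/3)/3.
Answer: atan(t**2/3)/3.


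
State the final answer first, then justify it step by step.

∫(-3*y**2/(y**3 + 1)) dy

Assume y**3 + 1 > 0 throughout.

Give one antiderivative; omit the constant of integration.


The answer is -log(y**3 + 1).
Step 1. Substitute u = y**3 + 1, turning ∫(-3*y**2/(y**3 + 1)) dy into ∫(-1/u) du: now ∫(-1/u) du.
Step 2. Evaluate the standard form [assuming u > 0]: now -log(u).
Step 3. Substitute back u = y**3 + 1: now -log(y**3 + 1).
Answer: -log(y**3 + 1).


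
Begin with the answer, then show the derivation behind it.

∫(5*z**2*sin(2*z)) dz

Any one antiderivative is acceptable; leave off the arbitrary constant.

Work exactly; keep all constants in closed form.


The answer is -5*z**2*cos(2*z)/2 + 5*z*sin(2*z)/2 + 5*cos(2*z)/4.
Step 1. Integrate ∫(5*z**2*sin(2*z)) dz by parts with u = z**2, dv = (5*sin(2*z)) dz, so v = -5*cos(2*z)/2: now -5*z**2*cos(2*z)/2 + ∫(5*z*cos(2*z)) dz.
Step 2. Integrate ∫(5*z*cos(2*z)) dz by parts with u = z, dv = (5*cos(2*z)) dz, so v = 5*sin(2*z)/2: now -5*z**2*cos(2*z)/2 + 5*z*sin(2*z)/2 + ∫(-5*sin(2*z)/2) dz.
Step 3. Evaluate the standard form: now -5*z**2*cos(2*z)/2 + 5*z*sin(2*z)/2 + 5*cos(2*z)/4.
Answer: -5*z**2*cos(2*z)/2 + 5*z*sin(2*z)/2 + 5*cos(2*z)/4.


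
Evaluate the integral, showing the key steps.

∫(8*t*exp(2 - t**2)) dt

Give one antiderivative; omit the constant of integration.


Step 1. Substitute u = t**2 - 2, turning ∫(8*t*exp(2 - t**2)) dt into ∫(4*exp(-u)) du: now ∫(4*exp(-u)) du.
Step 2. Evaluate the standard form: now -4*exp(-u).
Step 3. Substitute back u = t**2 - 2: now -4*exp(2 - t**2).
Answer: -4*exp(2 - t**2).


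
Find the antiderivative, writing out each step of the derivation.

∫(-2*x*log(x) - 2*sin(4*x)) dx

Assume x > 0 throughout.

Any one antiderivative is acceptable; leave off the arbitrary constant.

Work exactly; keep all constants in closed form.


Step 1. Rewrite: now ∫(-2*x*log(x)) dx + ∫(-2*sin(4*x)) dx.
Step 2. Integrate ∫(-2*x*log(x)) dx by parts with u = log(x), dv = (-2*x) dx, so v = -x**2 [assuming x > 0]: now -x**2*log(x) + ∫(x) dx + ∫(-2*sin(4*x)) dx.
Step 3. Evaluate the standard form: now -x**2*log(x) + x**2/2 + ∫(-2*sin(4*x)) dx.
Step 4. Evaluate the standard form: now -x**2*log(x) + x**2/2 + cos(4*x)/2.
Answer: -x**2*log(x) + x**2/2 + cos(4*x)/2.


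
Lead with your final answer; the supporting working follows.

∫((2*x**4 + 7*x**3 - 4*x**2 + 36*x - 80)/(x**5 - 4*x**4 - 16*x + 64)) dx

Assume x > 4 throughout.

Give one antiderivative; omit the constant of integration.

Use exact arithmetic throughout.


The answer is 4*log(x - 4) - log(x - 2) - log(x + 2) - atan(x/2)/2.
Step 1. Decompose ∫((2*x**4 + 7*x**3 - 4*x**2 + 36*x - 80)/(x**5 - 4*x**4 - 16*x + 64)) dx by partial fractions, (2*x**4 + 7*x**3 - 4*x**2 + 36*x - 80)/(x**5 - 4*x**4 - 16*x + 64) = -1/(x**2 + 4) - 1/(x + 2) - 1/(x - 2) + 4/(x - 4): now ∫(4/(x - 4)) dx + ∫(-1/(x - 2)) dx + ∫(-1/(x + 2)) dx + ∫(-1/(x**2 + 4)) dx.
Step 2. Evaluate the standard form [assuming x > -2]: now -log(x + 2) + ∫(4/(x - 4)) dx + ∫(-1/(x - 2)) dx + ∫(-1/(x**2 + 4)) dx.
Step 3. Evaluate the standard form [assuming x > 4]: now 4*log(x - 4) - log(x + 2) + ∫(-1/(x - 2)) dx + ∫(-1/(x**2 + 4)) dx.
Step 4. Evaluate the standard form [assuming x > 2]: now 4*log(x - 4) - log(x - 2) - log(x + 2) + ∫(-1/(x**2 + 4)) dx.
Step 5. Evaluate the standard form: now 4*log(x - 4) - log(x - 2) - log(x + 2) - atan(x/2)/2.
Answer: 4*log(x - 4) - log(x - 2) - log(x + 2) - atan(x/2)/2.


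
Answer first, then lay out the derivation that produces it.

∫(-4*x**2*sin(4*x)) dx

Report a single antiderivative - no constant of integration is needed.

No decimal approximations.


The answer is x**2*cos(4*x) - x*sin(4*x)/2 - cos(4*x)/8.
Step 1. Integrate ∫(-4*x**2*sin(4*x)) dx by parts with u = x**2, dv = (-4*sin(4*x)) dx, so v = cos(4*x): now x**2*cos(4*x) + ∫(-2*x*cos(4*x)) dx.
Step 2. Integrate ∫(-2*x*cos(4*x)) dx by parts with u = x, dv = (-2*cos(4*x)) dx, so v = -sin(4*x)/2: now x**2*cos(4*x) - x*sin(4*x)/2 + ∫(sin(4*x)/2) dx.
Step 3. Evaluate the standard form: now x**2*cos(4*x) - x*sin(4*x)/2 - cos(4*x)/8.
Answer: x**2*cos(4*x) - x*sin(4*x)/2 - cos(4*x)/8.


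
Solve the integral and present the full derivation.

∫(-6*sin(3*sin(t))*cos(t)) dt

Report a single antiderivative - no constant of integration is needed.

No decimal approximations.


Step 1. Substitute u = sin(t), turning ∫(-6*sin(3*sin(t))*cos(t)) dt into ∫(-6*sin(3*u)) du: now ∫(-6*sin(3*u)) du.
Step 2. Evaluate the standard form: now 2*cos(3*u).
Step 3. Substitute back u = sin(t): now 2*cos(3*sin(t)).
Answer: 2*cos(3*sin(t)).


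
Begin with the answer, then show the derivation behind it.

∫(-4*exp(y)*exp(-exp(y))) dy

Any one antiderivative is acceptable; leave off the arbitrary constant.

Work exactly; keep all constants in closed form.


The answer is 4*exp(-exp(y)).
Step 1. Substitute u = exp(y), turning ∫(-4*exp(y)*exp(-exp(y))) dy into ∫(-4*exp(-u)) du: now ∫(-4*exp(-u)) du.
Step 2. Evaluate the standard form: now 4*exp(-u).
Step 3. Substitute back u = exp(y): now 4*exp(-exp(y)).
Answer: 4*exp(-exp(y)).


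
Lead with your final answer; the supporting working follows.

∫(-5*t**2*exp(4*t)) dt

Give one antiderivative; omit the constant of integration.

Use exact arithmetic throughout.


The answer is -5*t**2*exp(4*t)/4 + 5*t*exp(4*t)/8 - 5*exp(4*t)/32.
Step 1. Integrate ∫(-5*t**2*exp(4*t)) dt by parts with u = t**2, dv = (-5*exp(4*t)) dt, so v = -5*exp(4*t)/4: now -5*t**2*exp(4*t)/4 + ∫(5*t*exp(4*t)/2) dt.
Step 2. Integrate ∫(5*t*exp(4*t)/2) dt by parts with u = t, dv = (5*exp(4*t)/2) dt, so v = 5*exp(4*t)/8: now -5*t**2*exp(4*t)/4 + 5*t*exp(4*t)/8 + ∫(-5*exp(4*t)/8) dt.
Step 3. Evaluate the standard form: now -5*t**2*exp(4*t)/4 + 5*t*exp(4*t)/8 - 5*exp(4*t)/32.
Answer: -5*t**2*exp(4*t)/4 + 5*t*exp(4*t)/8 - 5*exp(4*t)/32.


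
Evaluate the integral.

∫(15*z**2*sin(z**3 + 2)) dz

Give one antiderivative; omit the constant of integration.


Answer: -5*cos(z**3 + 2).


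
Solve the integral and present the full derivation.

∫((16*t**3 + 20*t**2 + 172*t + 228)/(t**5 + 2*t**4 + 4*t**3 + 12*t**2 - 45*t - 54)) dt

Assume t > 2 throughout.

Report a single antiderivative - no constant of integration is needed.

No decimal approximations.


Step 1. Decompose ∫((16*t**3 + 20*t**2 + 172*t + 228)/(t**5 + 2*t**4 + 4*t**3 + 12*t**2 - 45*t - 54)) dt by partial fractions, (16*t**3 + 20*t**2 + 172*t + 228)/(t**5 + 2*t**4 + 4*t**3 + 12*t**2 - 45*t - 54) = -2/(t**2 + 9) - 3/(t + 3) - 1/(t + 1) + 4/(t - 2): now ∫(4/(t - 2)) dt + ∫(-1/(t + 1)) dt + ∫(-3/(t + 3)) dt + ∫(-2/(t**2 + 9)) dt.
Step 2. Evaluate the standard form [assuming t > -3]: now -3*log(t + 3) + ∫(4/(t - 2)) dt + ∫(-1/(t + 1)) dt + ∫(-2/(t**2 + 9)) dt.
Step 3. Evaluate the standard form [assuming t > -1]: now -log(t + 1) - 3*log(t + 3) + ∫(4/(t - 2)) dt + ∫(-2/(t**2 + 9)) dt.
Step 4. Evaluate the standard form [assuming t > 2]: now 4*log(t - 2) - log(t + 1) - 3*log(t + 3) + ∫(-2/(t**2 + 9)) dt.
Step 5. Evaluate the standard form: now 4*log(t - 2) - log(t + 1) - 3*log(t + 3) - 2*atan(t/3)/3.
Answer: 4*log(t - 2) - log(t + 1) - 3*log(t + 3) - 2*atan(t/3)/3.


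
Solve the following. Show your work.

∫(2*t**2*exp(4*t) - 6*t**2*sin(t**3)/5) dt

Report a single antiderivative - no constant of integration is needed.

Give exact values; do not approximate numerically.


Step 1. Rewrite: now ∫(2*t**2*exp(4*t)) dt + ∫(-6*t**2*sin(t**3)/5) dt.
Step 2. Integrate ∫(2*t**2*exp(4*t)) dt by parts with u = t**2, dv = (2*exp(4*t)) dt, so v = exp(4*t)/2: now t**2*exp(4*t)/2 + ∫(-t*exp(4*t)) dt + ∫(-6*t**2*sin(t**3)/5) dt.
Step 3. Integrate ∫(-t*exp(4*t)) dt by parts with u = t, dv = (-exp(4*t)) dt, so v = -exp(4*t)/4: now t**2*exp(4*t)/2 - t*exp(4*t)/4 + ∫(-6*t**2*sin(t**3)/5) dt + ∫(exp(4*t)/4) dt.
Step 4. Evaluate the standard form: now t**2*exp(4*t)/2 - t*exp(4*t)/4 + exp(4*t)/16 + ∫(-6*t**2*sin(t**3)/5) dt.
Step 5. Substitute u = t**3, turning ∫(-6*t**2*sin(t**3)/5) dt into ∫(-2*sin(u)/5) du: now t**2*exp(4*t)/2 - t*exp(4*t)/4 + exp(4*t)/16 + ∫(-2*sin(u)/5) du.
Step 6. Evaluate the standard form: now t**2*exp(4*t)/2 - t*exp(4*t)/4 + exp(4*t)/16 + 2*cos(u)/5.
Step 7. Substitute back u = t**3: now t**2*exp(4*t)/2 - t*exp(4*t)/4 + exp(4*t)/16 + 2*cos(t**3)/5.
Answer: t**2*exp(4*t)/2 - t*exp(4*t)/4 + exp(4*t)/16 + 2*cos(t**3)/5.


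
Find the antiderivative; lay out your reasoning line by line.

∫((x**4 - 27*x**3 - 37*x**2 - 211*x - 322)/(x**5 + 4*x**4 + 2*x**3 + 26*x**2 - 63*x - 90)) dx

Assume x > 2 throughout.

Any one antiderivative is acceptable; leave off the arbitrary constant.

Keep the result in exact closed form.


Step 1. Decompose ∫((x**4 - 27*x**3 - 37*x**2 - 211*x - 322)/(x**5 + 4*x**4 + 2*x**3 + 26*x**2 - 63*x - 90)) dx by partial fractions, (x**4 - 27*x**3 - 37*x**2 - 211*x - 322)/(x**5 + 4*x**4 + 2*x**3 + 26*x**2 - 63*x - 90) = -2/(x**2 + 9) + 4/(x + 5) + 1/(x + 1) - 4/(x - 2): now ∫(-4/(x - 2)) dx + ∫(1/(x + 1)) dx + ∫(4/(x + 5)) dx + ∫(-2/(x**2 + 9)) dx.
Step 2. Evaluate the standard form [assuming x > -1]: now log(x + 1) + ∫(-4/(x - 2)) dx + ∫(4/(x + 5)) dx + ∫(-2/(x**2 + 9)) dx.
Step 3. Evaluate the standard form [assuming x > -5]: now log(x + 1) + 4*log(x + 5) + ∫(-4/(x - 2)) dx + ∫(-2/(x**2 + 9)) dx.
Step 4. Evaluate the standard form [assuming x > 2]: now -4*log(x - 2) + log(x + 1) + 4*log(x + 5) + ∫(-2/(x**2 + 9)) dx.
Step 5. Evaluate the standard form: now -4*log(x - 2) + log(x + 1) + 4*log(x + 5) - 2*atan(x/3)/3.
Answer: -4*log(x - 2) + log(x + 1) + 4*log(x + 5) - 2*atan(x/3)/3.


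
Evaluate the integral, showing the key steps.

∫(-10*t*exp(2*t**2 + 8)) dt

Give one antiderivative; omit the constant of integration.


Step 1. Substitute u = t**2 + 4, turning ∫(-10*t*exp(2*t**2 + 8)) dt into ∫(-5*exp(2*u)) du: now ∫(-5*exp(2*u)) du.
Step 2. Evaluate the standard form: now -5*exp(2*u)/2.
Step 3. Substitute back u = t**2 + 4: now -5*exp(2*t**2 + 8)/2.
Answer: -5*exp(2*t**2 + 8)/2.


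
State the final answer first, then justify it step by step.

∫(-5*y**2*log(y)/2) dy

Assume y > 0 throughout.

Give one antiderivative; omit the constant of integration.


The answer is -5*y**3*log(y)/6 + 5*y**3/18.
Step 1. Integrate ∫(-5*y**2*log(y)/2) dy by parts with u = log(y), dv = (-5*y**2/2) dy, so v = -5*y**3/6 [assuming y > 0]: now -5*y**3*log(y)/6 + ∫(5*y**2/6) dy.
Step 2. Evaluate the standard form: now -5*y**3*log(y)/6 + 5*y**3/18.
Answer: -5*y**3*log(y)/6 + 5*y**3/18.


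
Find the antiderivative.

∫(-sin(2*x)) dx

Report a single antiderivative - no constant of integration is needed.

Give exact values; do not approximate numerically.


Answer: cos(2*x)/2.


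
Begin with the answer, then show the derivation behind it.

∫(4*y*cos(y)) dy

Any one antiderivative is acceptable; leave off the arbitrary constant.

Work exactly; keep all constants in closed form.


The answer is 4*y*sin(y) + 4*cos(y).
Step 1. Integrate ∫(4*y*cos(y)) dy by parts with u = y, dv = (4*cos(y)) dy, so v = 4*sin(y): now 4*y*sin(y) + ∫(-4*sin(y)) dy.
Step 2. Evaluate the standard form: now 4*y*sin(y) + 4*cos(y).
Answer: 4*y*sin(y) + 4*cos(y).


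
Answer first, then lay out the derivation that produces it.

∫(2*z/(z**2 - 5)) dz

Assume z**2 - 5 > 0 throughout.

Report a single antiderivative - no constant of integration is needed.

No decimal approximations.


The answer is log(z**2 - 5).
Step 1. Substitute u = z**2 - 5, turning ∫(2*z/(z**2 - 5)) dz into ∫(1/u) du: now ∫(1/u) du.
Step 2. Evaluate the standard form [assuming u > 0]: now log(u).
Step 3. Substitute back u = z**2 - 5: now log(z**2 - 5).
Answer: log(z**2 - 5).


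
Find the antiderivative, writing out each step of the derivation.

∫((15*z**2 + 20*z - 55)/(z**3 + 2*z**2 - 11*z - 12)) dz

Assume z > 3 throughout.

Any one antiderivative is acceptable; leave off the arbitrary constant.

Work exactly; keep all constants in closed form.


Step 1. Decompose ∫((15*z**2 + 20*z - 55)/(z**3 + 2*z**2 - 11*z - 12)) dz by partial fractions, (15*z**2 + 20*z - 55)/(z**3 + 2*z**2 - 11*z - 12) = 5/(z + 4) + 5/(z + 1) + 5/(z - 3): now ∫(5/(z - 3)) dz + ∫(5/(z + 1)) dz + ∫(5/(z + 4)) dz.
Step 2. Evaluate the standard form [assuming z > -4]: now 5*log(z + 4) + ∫(5/(z - 3)) dz + ∫(5/(z + 1)) dz.
Step 3. Evaluate the standard form [assuming z > 3]: now 5*log(z - 3) + 5*log(z + 4) + ∫(5/(z + 1)) dz.
Step 4. Evaluate the standard form [assuming z > -1]: now 5*log(z - 3) + 5*log(z + 1) + 5*log(z + 4).
Answer: 5*log(z - 3) + 5*log(z + 1) + 5*log(z + 4).


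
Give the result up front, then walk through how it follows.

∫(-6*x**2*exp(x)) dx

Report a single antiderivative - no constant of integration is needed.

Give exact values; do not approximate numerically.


The answer is -6*x**2*exp(x) + 12*x*exp(x) - 12*exp(x).
Step 1. Integrate ∫(-6*x**2*exp(x)) dx by parts with u = x**2, dv = (-6*exp(x)) dx, so v = -6*exp(x): now -6*x**2*exp(x) + ∫(12*x*exp(x)) dx.
Step 2. Integrate ∫(12*x*exp(x)) dx by parts with u = x, dv = (12*exp(x)) dx, so v = 12*exp(x): now -6*x**2*exp(x) + 12*x*exp(x) + ∫(-12*exp(x)) dx.
Step 3. Evaluate the standard form: now -6*x**2*exp(x) + 12*x*exp(x) - 12*exp(x).
Answer: -6*x**2*exp(x) + 12*x*exp(x) - 12*exp(x).


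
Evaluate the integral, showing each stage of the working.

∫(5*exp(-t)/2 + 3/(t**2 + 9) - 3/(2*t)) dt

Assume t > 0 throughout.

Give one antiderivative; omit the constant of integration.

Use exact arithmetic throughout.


Step 1. Rewrite: now ∫(-3/(2*t)) dt + ∫(3/(t**2 + 9)) dt + ∫(5*exp(-t)/2) dt.
Step 2. Evaluate the standard form: now atan(t/3) + ∫(-3/(2*t)) dt + ∫(5*exp(-t)/2) dt.
Step 3. Evaluate the standard form [assuming t > 0]: now -3*log(t)/2 + atan(t/3) + ∫(5*exp(-t)/2) dt.
Step 4. Evaluate the standard form: now -3*log(t)/2 + atan(t/3) - 5*exp(-t)/2.
Answer: -3*log(t)/2 + atan(t/3) - 5*exp(-t)/2.


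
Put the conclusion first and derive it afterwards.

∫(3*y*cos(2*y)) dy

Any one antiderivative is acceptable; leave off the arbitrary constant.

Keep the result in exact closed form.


The answer is 3*y*sin(2*y)/2 + 3*cos(2*y)/4.
Step 1. Integrate ∫(3*y*cos(2*y)) dy by parts with u = y, dv = (3*cos(2*y)) dy, so v = 3*sin(2*y)/2: now 3*y*sin(2*y)/2 + ∫(-3*sin(2*y)/2) dy.
Step 2. Evaluate the standard form: now 3*y*sin(2*y)/2 + 3*cos(2*y)/4.
Answer: 3*y*sin(2*y)/2 + 3*cos(2*y)/4.


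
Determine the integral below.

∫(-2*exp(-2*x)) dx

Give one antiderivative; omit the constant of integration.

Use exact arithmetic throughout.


Answer: exp(-2*x).


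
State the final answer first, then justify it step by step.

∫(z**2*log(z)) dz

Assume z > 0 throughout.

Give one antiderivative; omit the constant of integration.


The answer is z**3*log(z)/3 - z**3/9.
Step 1. Integrate ∫(z**2*log(z)) dz by parts with u = log(z), dv = (z**2) dz, so v = z**3/3 [assuming z > 0]: now z**3*log(z)/3 + ∫(-z**2/3) dz.
Step 2. Evaluate the standard form: now z**3*log(z)/3 - z**3/9.
Answer: z**3*log(z)/3 - z**3/9.


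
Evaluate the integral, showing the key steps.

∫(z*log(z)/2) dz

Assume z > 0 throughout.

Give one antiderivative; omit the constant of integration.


Step 1. Integrate ∫(z*log(z)/2) dz by parts with u = log(z), dv = (z/2) dz, so v = z**2/4 [assuming z > 0]: now z**2*log(z)/4 + ∫(-z/4) dz.
Step 2. Evaluate the standard form: now z**2*log(z)/4 - z**2/8.
Answer: z**2*log(z)/4 - z**2/8.


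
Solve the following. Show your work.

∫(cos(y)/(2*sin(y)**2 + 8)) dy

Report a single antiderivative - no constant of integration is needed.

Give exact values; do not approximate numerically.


Step 1. Substitute u = sin(y), turning ∫(cos(y)/(2*sin(y)**2 + 8)) dy into ∫(1/(2*(u**2 + 4))) du: now ∫(1/(2*(u**2 + 4))) du.
Step 2. Evaluate the standard form: now atan(u/2)/4.
Step 3. Substitute back u = sin(y): now atan(sin(y)/2)/4.
Answer: atan(sin(y)/2)/4.


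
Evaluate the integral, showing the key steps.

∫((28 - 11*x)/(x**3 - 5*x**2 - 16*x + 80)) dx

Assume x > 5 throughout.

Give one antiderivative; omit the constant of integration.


Step 1. Decompose ∫((28 - 11*x)/(x**3 - 5*x**2 - 16*x + 80)) dx by partial fractions, (28 - 11*x)/(x**3 - 5*x**2 - 16*x + 80) = 1/(x + 4) + 2/(x - 4) - 3/(x - 5): now ∫(-3/(x - 5)) dx + ∫(2/(x - 4)) dx + ∫(1/(x + 4)) dx.
Step 2. Evaluate the standard form [assuming x > -4]: now log(x + 4) + ∫(-3/(x - 5)) dx + ∫(2/(x - 4)) dx.
Step 3. Evaluate the standard form [assuming x > 4]: now 2*log(x - 4) + log(x + 4) + ∫(-3/(x - 5)) dx.
Step 4. Evaluate the standard form [assuming x > 5]: now -3*log(x - 5) + 2*log(x - 4) + log(x + 4).
Answer: -3*log(x - 5) + 2*log(x - 4) + log(x + 4).


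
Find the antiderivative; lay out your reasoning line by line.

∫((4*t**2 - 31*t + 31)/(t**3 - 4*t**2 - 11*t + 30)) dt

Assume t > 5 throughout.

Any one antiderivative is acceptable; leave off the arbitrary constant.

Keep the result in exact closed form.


Step 1. Decompose ∫((4*t**2 - 31*t + 31)/(t**3 - 4*t**2 - 11*t + 30)) dt by partial fractions, (4*t**2 - 31*t + 31)/(t**3 - 4*t**2 - 11*t + 30) = 4/(t + 3) + 1/(t - 2) - 1/(t - 5): now ∫(-1/(t - 5)) dt + ∫(1/(t - 2)) dt + ∫(4/(t + 3)) dt.
Step 2. Evaluate the standard form [assuming t > 2]: now log(t - 2) + ∫(-1/(t - 5)) dt + ∫(4/(t + 3)) dt.
Step 3. Evaluate the standard form [assuming t > -3]: now log(t - 2) + 4*log(t + 3) + ∫(-1/(t - 5)) dt.
Step 4. Evaluate the standard form [assuming t > 5]: now -log(t - 5) + log(t - 2) + 4*log(t + 3).
Answer: -log(t - 5) + log(t - 2) + 4*log(t + 3).


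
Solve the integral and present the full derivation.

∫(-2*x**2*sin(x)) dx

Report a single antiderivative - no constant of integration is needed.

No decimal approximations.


Step 1. Integrate ∫(-2*x**2*sin(x)) dx by parts with u = x**2, dv = (-2*sin(x)) dx, so v = 2*cos(x): now 2*x**2*cos(x) + ∫(-4*x*cos(x)) dx.
Step 2. Integrate ∫(-4*x*cos(x)) dx by parts with u = x, dv = (-4*cos(x)) dx, so v = -4*sin(x): now 2*x**2*cos(x) - 4*x*sin(x) + ∫(4*sin(x)) dx.
Step 3. Evaluate the standard form: now 2*x**2*cos(x) - 4*x*sin(x) - 4*cos(x).
Answer: 2*x**2*cos(x) - 4*x*sin(x) - 4*cos(x).


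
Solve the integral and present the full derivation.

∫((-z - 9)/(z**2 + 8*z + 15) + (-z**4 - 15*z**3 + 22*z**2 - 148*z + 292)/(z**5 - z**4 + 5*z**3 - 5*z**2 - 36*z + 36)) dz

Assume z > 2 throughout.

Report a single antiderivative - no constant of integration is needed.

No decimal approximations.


Step 1. Rewrite: now ∫((-z - 9)/(z**2 + 8*z + 15)) dz + ∫((-z**4 - 15*z**3 + 22*z**2 - 148*z + 292)/(z**5 - z**4 + 5*z**3 - 5*z**2 - 36*z + 36)) dz.
Step 2. Decompose ∫((-z**4 - 15*z**3 + 22*z**2 - 148*z + 292)/(z**5 - z**4 + 5*z**3 - 5*z**2 - 36*z + 36)) dz by partial fractions, (-z**4 - 15*z**3 + 22*z**2 - 148*z + 292)/(z**5 - z**4 + 5*z**3 - 5*z**2 - 36*z + 36) = 1/(z**2 + 9) + 5/(z + 2) - 5/(z - 1) - 1/(z - 2): now ∫((-z - 9)/(z**2 + 8*z + 15)) dz + ∫(-1/(z - 2)) dz + ∫(-5/(z - 1)) dz + ∫(5/(z + 2)) dz + ∫(1/(z**2 + 9)) dz.
Step 3. Evaluate the standard form [assuming z > 2]: now -log(z - 2) + ∫((-z - 9)/(z**2 + 8*z + 15)) dz + ∫(-5/(z - 1)) dz + ∫(5/(z + 2)) dz + ∫(1/(z**2 + 9)) dz.
Step 4. Evaluate the standard form [assuming z > 1]: now -log(z - 2) - 5*log(z - 1) + ∫((-z - 9)/(z**2 + 8*z + 15)) dz + ∫(5/(z + 2)) dz + ∫(1/(z**2 + 9)) dz.
Step 5. Evaluate the standard form [assuming z > -2]: now -log(z - 2) - 5*log(z - 1) + 5*log(z + 2) + ∫((-z - 9)/(z**2 + 8*z + 15)) dz + ∫(1/(z**2 + 9)) dz.
Step 6. Evaluate the standard form: now -log(z - 2) - 5*log(z - 1) + 5*log(z + 2) + atan(z/3)/3 + ∫((-z - 9)/(z**2 + 8*z + 15)) dz.
Step 7. Decompose ∫((-z - 9)/(z**2 + 8*z + 15)) dz by partial fractions, (-z - 9)/(z**2 + 8*z + 15) = 2/(z + 5) - 3/(z + 3): now -log(z - 2) - 5*log(z - 1) + 5*log(z + 2) + atan(z/3)/3 + ∫(-3/(z + 3)) dz + ∫(2/(z + 5)) dz.
Step 8. Evaluate the standard form [assuming z > -5]: now -log(z - 2) - 5*log(z - 1) + 5*log(z + 2) + 2*log(z + 5) + atan(z/3)/3 + ∫(-3/(z + 3)) dz.
Step 9. Evaluate the standard form [assuming z > -3]: now -log(z - 2) - 5*log(z - 1) + 5*log(z + 2) - 3*log(z + 3) + 2*log(z + 5) + atan(z/3)/3.
Answer: -log(z - 2) - 5*log(z - 1) + 5*log(z + 2) - 3*log(z + 3) + 2*log(z + 5) + atan(z/3)/3.


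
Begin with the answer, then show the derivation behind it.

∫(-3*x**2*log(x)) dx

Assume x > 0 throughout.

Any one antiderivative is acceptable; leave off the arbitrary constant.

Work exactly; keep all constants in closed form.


The answer is -x**3*log(x) + x**3/3.
Step 1. Integrate ∫(-3*x**2*log(x)) dx by parts with u = log(x), dv = (-3*x**2) dx, so v = -x**3 [assuming x > 0]: now -x**3*log(x) + ∫(x**2) dx.
Step 2. Evaluate the standard form: now -x**3*log(x) + x**3/3.
Answer: -x**3*log(x) + x**3/3.


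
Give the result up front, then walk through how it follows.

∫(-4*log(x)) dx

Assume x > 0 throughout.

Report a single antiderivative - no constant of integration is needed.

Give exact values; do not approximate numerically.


The answer is -4*x*log(x) + 4*x.
Step 1. Integrate ∫(-4*log(x)) dx by parts with u = log(x), dv = (-4) dx, so v = -4*x [assuming x > 0]: now -4*x*log(x) + ∫(4) dx.
Step 2. Evaluate the standard form: now -4*x*log(x) + 4*x.
Answer: -4*x*log(x) + 4*x.


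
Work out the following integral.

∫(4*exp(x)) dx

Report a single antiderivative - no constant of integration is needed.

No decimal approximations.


Answer: 4*exp(x).


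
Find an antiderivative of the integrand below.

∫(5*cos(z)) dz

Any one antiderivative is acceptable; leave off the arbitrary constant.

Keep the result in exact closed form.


Answer: 5*sin(z).


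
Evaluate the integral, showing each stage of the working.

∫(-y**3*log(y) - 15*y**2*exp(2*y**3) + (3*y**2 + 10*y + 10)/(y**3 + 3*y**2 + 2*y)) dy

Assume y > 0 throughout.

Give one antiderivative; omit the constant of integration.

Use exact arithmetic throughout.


Step 1. Rewrite: now ∫(-15*y**2*exp(2*y**3)) dy + ∫(-y**3*log(y)) dy + ∫((3*y**2 + 10*y + 10)/(y**3 + 3*y**2 + 2*y)) dy.
Step 2. Integrate ∫(-y**3*log(y)) dy by parts with u = log(y), dv = (-y**3) dy, so v = -y**4/4 [assuming y > 0]: now -y**4*log(y)/4 + ∫(y**3/4) dy + ∫(-15*y**2*exp(2*y**3)) dy + ∫((3*y**2 + 10*y + 10)/(y**3 + 3*y**2 + 2*y)) dy.
Step 3. Evaluate the standard form: now -y**4*log(y)/4 + y**4/16 + ∫(-15*y**2*exp(2*y**3)) dy + ∫((3*y**2 + 10*y + 10)/(y**3 + 3*y**2 + 2*y)) dy.
Step 4. Decompose ∫((3*y**2 + 10*y + 10)/(y**3 + 3*y**2 + 2*y)) dy by partial fractions, (3*y**2 + 10*y + 10)/(y**3 + 3*y**2 + 2*y) = 1/(y + 2) - 3/(y + 1) + 5/y: now -y**4*log(y)/4 + y**4/16 + ∫(5/y) dy + ∫(-15*y**2*exp(2*y**3)) dy + ∫(-3/(y + 1)) dy + ∫(1/(y + 2)) dy.
Step 5. Evaluate the standard form [assuming y > -1]: now -y**4*log(y)/4 + y**4/16 - 3*log(y + 1) + ∫(5/y) dy + ∫(-15*y**2*exp(2*y**3)) dy + ∫(1/(y + 2)) dy.
Step 6. Evaluate the standard form [assuming y > 0]: now -y**4*log(y)/4 + y**4/16 + 5*log(y) - 3*log(y + 1) + ∫(-15*y**2*exp(2*y**3)) dy + ∫(1/(y + 2)) dy.
Step 7. Evaluate the standard form [assuming y > -2]: now -y**4*log(y)/4 + y**4/16 + 5*log(y) - 3*log(y + 1) + log(y + 2) + ∫(-15*y**2*exp(2*y**3)) dy.
Step 8. Substitute u = y**3, turning ∫(-15*y**2*exp(2*y**3)) dy into ∫(-5*exp(2*u)) du: now -y**4*log(y)/4 + y**4/16 + 5*log(y) - 3*log(y + 1) + log(y + 2) + ∫(-5*exp(2*u)) du.
Step 9. Evaluate the standard form: now -y**4*log(y)/4 + y**4/16 - 5*exp(2*u)/2 + 5*log(y) - 3*log(y + 1) + log(y + 2).
Step 10. Substitute back u = y**3: now -y**4*log(y)/4 + y**4/16 - 5*exp(2*y**3)/2 + 5*log(y) - 3*log(y + 1) + log(y + 2).
Answer: -y**4*log(y)/4 + y**4/16 - 5*exp(2*y**3)/2 + 5*log(y) - 3*log(y + 1) + log(y + 2).


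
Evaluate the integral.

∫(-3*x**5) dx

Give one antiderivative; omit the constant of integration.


Answer: -x**6/2.


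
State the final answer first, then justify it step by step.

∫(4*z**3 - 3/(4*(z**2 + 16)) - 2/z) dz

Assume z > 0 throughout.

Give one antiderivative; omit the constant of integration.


The answer is z**4 - 2*log(z) - 3*atan(z/4)/16.
Step 1. Rewrite: now ∫(-2/z) dz + ∫(4*z**3) dz + ∫(-3/(4*(z**2 + 16))) dz.
Step 2. Evaluate the standard form [assuming z > 0]: now -2*log(z) + ∫(4*z**3) dz + ∫(-3/(4*(z**2 + 16))) dz.
Step 3. Evaluate the standard form: now z**4 - 2*log(z) + ∫(-3/(4*(z**2 + 16))) dz.
Step 4. Evaluate the standard form: now z**4 - 2*log(z) - 3*atan(z/4)/16.
Answer: z**4 - 2*log(z) - 3*atan(z/4)/16.


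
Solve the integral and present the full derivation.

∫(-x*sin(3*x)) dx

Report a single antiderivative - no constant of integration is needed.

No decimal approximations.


Step 1. Integrate ∫(-x*sin(3*x)) dx by parts with u = x, dv = (-sin(3*x)) dx, so v = cos(3*x)/3: now x*cos(3*x)/3 + ∫(-cos(3*x)/3) dx.
Step 2. Evaluate the standard form: now x*cos(3*x)/3 - sin(3*x)/9.
Answer: x*cos(3*x)/3 - sin(3*x)/9.


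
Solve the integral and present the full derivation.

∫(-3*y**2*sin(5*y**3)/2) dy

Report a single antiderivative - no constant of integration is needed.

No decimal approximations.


Step 1. Substitute u = y**3, turning ∫(-3*y**2*sin(5*y**3)/2) dy into ∫(-sin(5*u)/2) du: now ∫(-sin(5*u)/2) du.
Step 2. Evaluate the standard form: now cos(5*u)/10.
Step 3. Substitute back u = y**3: now cos(5*y**3)/10.
Answer: cos(5*y**3)/10.


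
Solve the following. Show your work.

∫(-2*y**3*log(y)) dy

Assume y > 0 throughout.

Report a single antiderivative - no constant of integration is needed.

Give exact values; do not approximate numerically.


Step 1. Integrate ∫(-2*y**3*log(y)) dy by parts with u = log(y), dv = (-2*y**3) dy, so v = -y**4/2 [assuming y > 0]: now -y**4*log(y)/2 + ∫(y**3/2) dy.
Step 2. Evaluate the standard form: now -y**4*log(y)/2 + y**4/8.
Answer: -y**4*log(y)/2 + y**4/8.


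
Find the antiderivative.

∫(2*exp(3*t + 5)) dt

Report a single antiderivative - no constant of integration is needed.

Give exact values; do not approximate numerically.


Answer: 2*exp(3*t + 5)/3.


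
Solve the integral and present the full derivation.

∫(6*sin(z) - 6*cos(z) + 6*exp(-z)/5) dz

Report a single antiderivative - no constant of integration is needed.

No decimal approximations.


Step 1. Rewrite: now ∫(6*exp(-z)/5) dz + ∫(6*sin(z)) dz + ∫(-6*cos(z)) dz.
Step 2. Evaluate the standard form: now -6*sin(z) + ∫(6*exp(-z)/5) dz + ∫(6*sin(z)) dz.
Step 3. Evaluate the standard form: now -6*sin(z) - 6*cos(z) + ∫(6*exp(-z)/5) dz.
Step 4. Evaluate the standard form: now -6*sin(z) - 6*cos(z) - 6*exp(-z)/5.
Answer: -6*sin(z) - 6*cos(z) - 6*exp(-z)/5.
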